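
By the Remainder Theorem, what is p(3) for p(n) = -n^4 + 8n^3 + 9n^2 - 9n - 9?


By the Remainder Theorem, the remainder equals p(3):
  -1*(3)^4 = -81
  8*(3)^3 = 216
  9*(3)^2 = 81
  -9*(3)^1 = -27
  constant: -9
Sum: -81 + 216 + 81 - 27 - 9 = 180


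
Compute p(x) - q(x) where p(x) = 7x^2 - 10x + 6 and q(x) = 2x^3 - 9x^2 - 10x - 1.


Distribute the minus sign:
  (7x^2 - 10x + 6)
- (2x^3 - 9x^2 - 10x - 1)
Negate second polynomial: -2x^3 + 9x^2 + 10x + 1
Add: -2x^3 + 16x^2 + 7


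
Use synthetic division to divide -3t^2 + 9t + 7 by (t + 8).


Synthetic division with c = -8. Coefficients: -3, 9, 7
Bring down -3.
  -3 * -8 = 24; 24 + 9 = 33
  33 * -8 = -264; -264 + 7 = -257
Quotient: -3t + 33, Remainder: -257


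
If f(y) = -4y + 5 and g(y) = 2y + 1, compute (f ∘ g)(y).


Substitute g(y) into f:
f(g(y)) = -4*(2y + 1) + 5
Expand and combine: -8y + 1


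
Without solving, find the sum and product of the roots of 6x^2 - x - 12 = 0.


For ax^2+bx+c=0: sum = -b/a, product = c/a.
a=6, b=-1, c=-12
Sum = -(-1)/6 = 1/6
Product = (-12)/6 = -2


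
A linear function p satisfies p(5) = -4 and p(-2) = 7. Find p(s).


p(s) = ms + b. Using p(5)=-4, p(-2)=7:
m = (-4 - 7)/(5 + 2) = -11/7 = -11/7
b = -4 - m*(5) = -4 + 55/7 = 27/7
p(s) = -(11/7)s + (27/7)


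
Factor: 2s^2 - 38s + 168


Roots satisfy r1 + r2 = -b/a = 19 and r1*r2 = c/a = 84.
So r1 = 12, r2 = 7.
2s^2 - 38s + 168 = 2(s - r1)(s - r2) = 2(s - 12)(s - 7)


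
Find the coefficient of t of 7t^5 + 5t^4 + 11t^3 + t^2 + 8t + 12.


Read off the coefficient of t: 8


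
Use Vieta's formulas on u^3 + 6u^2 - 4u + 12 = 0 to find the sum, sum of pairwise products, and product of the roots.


Monic cubic u^3+bu^2+cu+d=0: sum=-b, pairwise sum=c, product=-d.
b=6, c=-4, d=12
r1+r2+r3 = -6
r1r2+r1r3+r2r3 = -4
r1r2r3 = -12


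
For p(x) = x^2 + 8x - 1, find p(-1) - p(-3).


p(-1) = -8
p(-3) = -16
p(-1) - p(-3) = -8 + 16 = 8


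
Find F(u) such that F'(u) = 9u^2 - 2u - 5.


Reverse power rule on each term:
  ∫ 9u^2 du = 3u^3
  ∫ -2u du = -u^2
  ∫ -5 du = -5u
F(u) = 3u^3 - u^2 - 5u + C


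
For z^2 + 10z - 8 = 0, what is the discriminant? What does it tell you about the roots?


D = b^2 - 4ac = (10)^2 - 4(1)(-8) = 100 + 32 = 132
Since D > 0: two distinct irrational roots


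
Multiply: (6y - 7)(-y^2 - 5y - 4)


Distribute each term of the first polynomial:
  (6y)(-y^2 - 5y - 4) = -6y^3 - 30y^2 - 24y
  (-7)(-y^2 - 5y - 4) = 7y^2 + 35y + 28
Sum: -6y^3 - 23y^2 + 11y + 28


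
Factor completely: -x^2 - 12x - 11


Roots satisfy r1 + r2 = -b/a = -12 and r1*r2 = c/a = 11.
So r1 = -11, r2 = -1.
-x^2 - 12x - 11 = -(x - r1)(x - r2) = -(x + 11)(x + 1)


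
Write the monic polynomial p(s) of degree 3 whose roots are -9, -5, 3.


p(s) = (s + 9)(s + 5)(s - 3)
Expand: s^3 + 11s^2 + 3s - 135


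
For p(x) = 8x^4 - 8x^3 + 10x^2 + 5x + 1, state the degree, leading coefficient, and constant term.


Highest power of x is 4, with coefficient 8. Constant term is 1.
Degree = 4, leading coefficient = 8, constant term = 1


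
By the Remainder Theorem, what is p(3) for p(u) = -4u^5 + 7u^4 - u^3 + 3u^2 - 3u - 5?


By the Remainder Theorem, the remainder equals p(3):
  -4*(3)^5 = -972
  7*(3)^4 = 567
  -1*(3)^3 = -27
  3*(3)^2 = 27
  -3*(3)^1 = -9
  constant: -5
Sum: -972 + 567 - 27 + 27 - 9 - 5 = -419


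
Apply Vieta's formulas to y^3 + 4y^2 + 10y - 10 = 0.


Monic cubic y^3+by^2+cy+d=0: sum=-b, pairwise sum=c, product=-d.
b=4, c=10, d=-10
r1+r2+r3 = -4
r1r2+r1r3+r2r3 = 10
r1r2r3 = 10


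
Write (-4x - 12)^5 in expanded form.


Expand (-4x - 12)^5 by repeated multiplication:
  (-4x - 12)^2 = 16x^2 + 96x + 144
  (-4x - 12)^3 = -64x^3 - 576x^2 - 1728x - 1728
  (-4x - 12)^4 = 256x^4 + 3072x^3 + 13824x^2 + 27648x + 20736
= -1024x^5 - 15360x^4 - 92160x^3 - 276480x^2 - 414720x - 248832


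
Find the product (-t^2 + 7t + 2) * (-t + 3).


Distribute each term of the first polynomial:
  (-t^2)(-t + 3) = t^3 - 3t^2
  (7t)(-t + 3) = -7t^2 + 21t
  (2)(-t + 3) = -2t + 6
Sum: t^3 - 10t^2 + 19t + 6


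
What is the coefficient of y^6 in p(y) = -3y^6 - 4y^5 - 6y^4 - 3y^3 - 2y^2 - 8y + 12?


Read off the coefficient of y^6: -3


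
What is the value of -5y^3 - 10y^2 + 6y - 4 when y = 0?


Using direct substitution:
  -5 * (0)^3 = 0
  -10 * (0)^2 = 0
  6 * (0)^1 = 0
  constant: -4
Sum = 0 + 0 + 0 - 4 = -4


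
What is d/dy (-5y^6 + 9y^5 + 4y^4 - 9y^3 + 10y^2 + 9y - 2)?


Apply the power rule term by term:
  d/dy(-5y^6) = -30y^5
  d/dy(9y^5) = 45y^4
  d/dy(4y^4) = 16y^3
  d/dy(-9y^3) = -27y^2
  d/dy(10y^2) = 20y
  d/dy(9y) = 9
  d/dy(-2) = 0
p'(y) = -30y^5 + 45y^4 + 16y^3 - 27y^2 + 20y + 9


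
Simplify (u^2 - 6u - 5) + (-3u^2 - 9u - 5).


Align terms by degree and add:
  u^2 - 6u - 5
  -3u^2 - 9u - 5
= -2u^2 - 15u - 10


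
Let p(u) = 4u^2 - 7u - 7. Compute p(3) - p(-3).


p(3) = 8
p(-3) = 50
p(3) - p(-3) = 8 - 50 = -42


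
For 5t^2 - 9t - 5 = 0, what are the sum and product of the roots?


For at^2+bt+c=0: sum = -b/a, product = c/a.
a=5, b=-9, c=-5
Sum = -(-9)/5 = 9/5
Product = (-5)/5 = -1


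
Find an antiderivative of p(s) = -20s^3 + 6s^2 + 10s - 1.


Reverse power rule on each term:
  ∫ -20s^3 ds = -5s^4
  ∫ 6s^2 ds = 2s^3
  ∫ 10s ds = 5s^2
  ∫ -1 ds = -s
F(s) = -5s^4 + 2s^3 + 5s^2 - s + C


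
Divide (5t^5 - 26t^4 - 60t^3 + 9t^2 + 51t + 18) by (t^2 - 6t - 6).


(5t^5 - 26t^4 - 60t^3 + 9t^2 + 51t + 18) / (t^2 - 6t - 6)
Step 1: 5t^3 * (t^2 - 6t - 6) = 5t^5 - 30t^4 - 30t^3; subtract.
Step 2: 4t^2 * (t^2 - 6t - 6) = 4t^4 - 24t^3 - 24t^2; subtract.
Step 3: -6t * (t^2 - 6t - 6) = -6t^3 + 36t^2 + 36t; subtract.
Step 4: -3 * (t^2 - 6t - 6) = -3t^2 + 18t + 18; subtract.
Quotient: 5t^3 + 4t^2 - 6t - 3, Remainder: -3t


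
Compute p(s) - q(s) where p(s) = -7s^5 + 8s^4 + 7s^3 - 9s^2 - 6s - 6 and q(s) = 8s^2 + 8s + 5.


Distribute the minus sign:
  (-7s^5 + 8s^4 + 7s^3 - 9s^2 - 6s - 6)
- (8s^2 + 8s + 5)
Negate second polynomial: -8s^2 - 8s - 5
Add: -7s^5 + 8s^4 + 7s^3 - 17s^2 - 14s - 11


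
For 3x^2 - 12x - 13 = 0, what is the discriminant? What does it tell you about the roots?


D = b^2 - 4ac = (-12)^2 - 4(3)(-13) = 144 + 156 = 300
Since D > 0: two distinct irrational roots


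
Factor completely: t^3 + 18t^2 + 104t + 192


Try integer roots (divisors of 192). t=-4: p(-4)=0.
Divide out (t + 4): quotient is t^2 + 14t + 48.
Factor the quadratic: (t + 6)(t + 8)
Result: (t + 4)(t + 6)(t + 8)


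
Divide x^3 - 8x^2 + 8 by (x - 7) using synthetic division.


Synthetic division with c = 7. Coefficients: 1, -8, 0, 8
Bring down 1.
  1 * 7 = 7; 7 - 8 = -1
  -1 * 7 = -7; -7 + 0 = -7
  -7 * 7 = -49; -49 + 8 = -41
Quotient: x^2 - x - 7, Remainder: -41


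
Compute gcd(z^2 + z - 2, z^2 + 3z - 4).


Factor each:
  z^2 + z - 2 = (z - 1)(z + 2)
  z^2 + 3z - 4 = (z - 1)(z + 4)
Common monic factor: z - 1


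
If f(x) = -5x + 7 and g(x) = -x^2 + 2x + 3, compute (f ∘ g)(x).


Substitute g(x) into f:
f(g(x)) = -5*(-x^2 + 2x + 3) + 7
Expand and combine: 5x^2 - 10x - 8


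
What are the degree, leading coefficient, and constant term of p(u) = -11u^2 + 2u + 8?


Highest power of u is 2, with coefficient -11. Constant term is 8.
Degree = 2, leading coefficient = -11, constant term = 8


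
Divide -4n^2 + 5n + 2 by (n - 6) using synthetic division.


Synthetic division with c = 6. Coefficients: -4, 5, 2
Bring down -4.
  -4 * 6 = -24; -24 + 5 = -19
  -19 * 6 = -114; -114 + 2 = -112
Quotient: -4n - 19, Remainder: -112


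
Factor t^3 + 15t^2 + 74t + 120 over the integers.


Try integer roots (divisors of 120). t=-4: p(-4)=0.
Divide out (t + 4): quotient is t^2 + 11t + 30.
Factor the quadratic: (t + 6)(t + 5)
Result: (t + 4)(t + 6)(t + 5)


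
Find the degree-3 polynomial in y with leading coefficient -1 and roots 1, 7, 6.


p(y) = -(y - 1)(y - 7)(y - 6)
Expand: -y^3 + 14y^2 - 55y + 42


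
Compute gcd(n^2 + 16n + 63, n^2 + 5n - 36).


Factor each:
  n^2 + 16n + 63 = (n + 9)(n + 7)
  n^2 + 5n - 36 = (n + 9)(n - 4)
Common monic factor: n + 9


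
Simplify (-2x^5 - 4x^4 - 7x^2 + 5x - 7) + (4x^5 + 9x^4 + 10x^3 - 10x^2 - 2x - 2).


Align terms by degree and add:
  -2x^5 - 4x^4 - 7x^2 + 5x - 7
+ 4x^5 + 9x^4 + 10x^3 - 10x^2 - 2x - 2
= 2x^5 + 5x^4 + 10x^3 - 17x^2 + 3x - 9


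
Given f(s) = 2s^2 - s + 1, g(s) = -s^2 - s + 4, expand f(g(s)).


Substitute g(s) into f:
f(g(s)) = 2*(-s^2 - s + 4)^2 + (-1)*(-s^2 - s + 4) + 1
(-s^2 - s + 4)^2 = s^4 + 2s^3 - 7s^2 - 8s + 16
Expand and combine: 2s^4 + 4s^3 - 13s^2 - 15s + 29


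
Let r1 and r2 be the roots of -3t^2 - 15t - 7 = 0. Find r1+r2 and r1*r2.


For at^2+bt+c=0: sum = -b/a, product = c/a.
a=-3, b=-15, c=-7
Sum = -(-15)/-3 = -5
Product = (-7)/-3 = 7/3


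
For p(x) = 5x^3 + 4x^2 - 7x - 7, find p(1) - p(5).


p(1) = -5
p(5) = 683
p(1) - p(5) = -5 - 683 = -688


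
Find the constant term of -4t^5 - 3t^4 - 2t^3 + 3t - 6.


Read off the constant term: -6


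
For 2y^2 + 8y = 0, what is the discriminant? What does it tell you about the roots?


D = b^2 - 4ac = (8)^2 - 4(2)(0) = 64 = 64
Since D > 0: two distinct rational roots


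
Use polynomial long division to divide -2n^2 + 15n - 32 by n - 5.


(-2n^2 + 15n - 32) / (n - 5)
Step 1: -2n * (n - 5) = -2n^2 + 10n; subtract.
Step 2: 5 * (n - 5) = 5n - 25; subtract.
Quotient: -2n + 5, Remainder: -7


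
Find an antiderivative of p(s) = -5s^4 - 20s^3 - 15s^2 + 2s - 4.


Reverse power rule on each term:
  ∫ -5s^4 ds = -s^5
  ∫ -20s^3 ds = -5s^4
  ∫ -15s^2 ds = -5s^3
  ∫ 2s ds = s^2
  ∫ -4 ds = -4s
F(s) = -s^5 - 5s^4 - 5s^3 + s^2 - 4s + C


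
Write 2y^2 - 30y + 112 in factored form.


Roots satisfy r1 + r2 = -b/a = 15 and r1*r2 = c/a = 56.
So r1 = 7, r2 = 8.
2y^2 - 30y + 112 = 2(y - r1)(y - r2) = 2(y - 7)(y - 8)


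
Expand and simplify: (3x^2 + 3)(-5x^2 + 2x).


Distribute each term of the first polynomial:
  (3x^2)(-5x^2 + 2x) = -15x^4 + 6x^3
  (3)(-5x^2 + 2x) = -15x^2 + 6x
Sum: -15x^4 + 6x^3 - 15x^2 + 6x


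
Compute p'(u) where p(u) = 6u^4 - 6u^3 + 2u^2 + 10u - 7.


Apply the power rule term by term:
  d/du(6u^4) = 24u^3
  d/du(-6u^3) = -18u^2
  d/du(2u^2) = 4u
  d/du(10u) = 10
  d/du(-7) = 0
p'(u) = 24u^3 - 18u^2 + 4u + 10


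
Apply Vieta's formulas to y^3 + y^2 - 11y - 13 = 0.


Monic cubic y^3+by^2+cy+d=0: sum=-b, pairwise sum=c, product=-d.
b=1, c=-11, d=-13
r1+r2+r3 = -1
r1r2+r1r3+r2r3 = -11
r1r2r3 = 13


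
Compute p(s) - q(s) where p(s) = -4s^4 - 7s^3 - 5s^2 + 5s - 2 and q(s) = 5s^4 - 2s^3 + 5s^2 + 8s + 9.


Distribute the minus sign:
  (-4s^4 - 7s^3 - 5s^2 + 5s - 2)
- (5s^4 - 2s^3 + 5s^2 + 8s + 9)
Negate second polynomial: -5s^4 + 2s^3 - 5s^2 - 8s - 9
Add: -9s^4 - 5s^3 - 10s^2 - 3s - 11


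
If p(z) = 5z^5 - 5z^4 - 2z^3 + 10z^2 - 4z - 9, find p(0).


Using direct substitution:
  5 * (0)^5 = 0
  -5 * (0)^4 = 0
  -2 * (0)^3 = 0
  10 * (0)^2 = 0
  -4 * (0)^1 = 0
  constant: -9
Sum = 0 + 0 + 0 + 0 + 0 - 9 = -9


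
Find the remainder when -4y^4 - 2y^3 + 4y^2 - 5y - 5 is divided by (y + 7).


By the Remainder Theorem, the remainder equals p(-7):
  -4*(-7)^4 = -9604
  -2*(-7)^3 = 686
  4*(-7)^2 = 196
  -5*(-7)^1 = 35
  constant: -5
Sum: -9604 + 686 + 196 + 35 - 5 = -8692


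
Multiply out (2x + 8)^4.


Expand (2x + 8)^4 by repeated multiplication:
  (2x + 8)^2 = 4x^2 + 32x + 64
  (2x + 8)^3 = 8x^3 + 96x^2 + 384x + 512
= 16x^4 + 256x^3 + 1536x^2 + 4096x + 4096


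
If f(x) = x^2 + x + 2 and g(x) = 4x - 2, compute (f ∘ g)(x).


Substitute g(x) into f:
f(g(x)) = 1*(4x - 2)^2 + 1*(4x - 2) + 2
(4x - 2)^2 = 16x^2 - 16x + 4
Expand and combine: 16x^2 - 12x + 4


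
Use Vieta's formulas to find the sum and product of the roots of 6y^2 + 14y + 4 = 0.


For ay^2+by+c=0: sum = -b/a, product = c/a.
a=6, b=14, c=4
Sum = -(14)/6 = -7/3
Product = (4)/6 = 2/3


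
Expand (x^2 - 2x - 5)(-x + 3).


Distribute each term of the first polynomial:
  (x^2)(-x + 3) = -x^3 + 3x^2
  (-2x)(-x + 3) = 2x^2 - 6x
  (-5)(-x + 3) = 5x - 15
Sum: -x^3 + 5x^2 - x - 15


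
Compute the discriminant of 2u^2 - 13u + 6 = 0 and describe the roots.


D = b^2 - 4ac = (-13)^2 - 4(2)(6) = 169 - 48 = 121
Since D > 0: two distinct rational roots


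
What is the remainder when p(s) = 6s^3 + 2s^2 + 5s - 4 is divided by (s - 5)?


By the Remainder Theorem, the remainder equals p(5):
  6*(5)^3 = 750
  2*(5)^2 = 50
  5*(5)^1 = 25
  constant: -4
Sum: 750 + 50 + 25 - 4 = 821


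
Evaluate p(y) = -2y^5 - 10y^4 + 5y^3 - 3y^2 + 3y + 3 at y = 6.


Using direct substitution:
  -2 * (6)^5 = -15552
  -10 * (6)^4 = -12960
  5 * (6)^3 = 1080
  -3 * (6)^2 = -108
  3 * (6)^1 = 18
  constant: 3
Sum = -15552 - 12960 + 1080 - 108 + 18 + 3 = -27519


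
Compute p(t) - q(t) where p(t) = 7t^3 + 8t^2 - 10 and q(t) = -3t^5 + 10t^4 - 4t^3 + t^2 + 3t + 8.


Distribute the minus sign:
  (7t^3 + 8t^2 - 10)
- (-3t^5 + 10t^4 - 4t^3 + t^2 + 3t + 8)
Negate second polynomial: 3t^5 - 10t^4 + 4t^3 - t^2 - 3t - 8
Add: 3t^5 - 10t^4 + 11t^3 + 7t^2 - 3t - 18


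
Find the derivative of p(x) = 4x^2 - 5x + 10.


Apply the power rule term by term:
  d/dx(4x^2) = 8x
  d/dx(-5x) = -5
  d/dx(10) = 0
p'(x) = 8x - 5


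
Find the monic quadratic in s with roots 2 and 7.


p(s) = (s - 2)(s - 7)
Expand: s^2 - 9s + 14


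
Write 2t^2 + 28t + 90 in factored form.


Roots satisfy r1 + r2 = -b/a = -14 and r1*r2 = c/a = 45.
So r1 = -9, r2 = -5.
2t^2 + 28t + 90 = 2(t - r1)(t - r2) = 2(t + 9)(t + 5)


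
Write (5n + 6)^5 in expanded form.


Expand (5n + 6)^5 by repeated multiplication:
  (5n + 6)^2 = 25n^2 + 60n + 36
  (5n + 6)^3 = 125n^3 + 450n^2 + 540n + 216
  (5n + 6)^4 = 625n^4 + 3000n^3 + 5400n^2 + 4320n + 1296
= 3125n^5 + 18750n^4 + 45000n^3 + 54000n^2 + 32400n + 7776


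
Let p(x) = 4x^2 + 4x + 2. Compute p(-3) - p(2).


p(-3) = 26
p(2) = 26
p(-3) - p(2) = 26 - 26 = 0


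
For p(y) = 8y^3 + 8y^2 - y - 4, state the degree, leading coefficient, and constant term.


Highest power of y is 3, with coefficient 8. Constant term is -4.
Degree = 3, leading coefficient = 8, constant term = -4


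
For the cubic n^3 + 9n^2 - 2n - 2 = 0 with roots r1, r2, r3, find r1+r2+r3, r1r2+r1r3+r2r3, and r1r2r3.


Monic cubic n^3+bn^2+cn+d=0: sum=-b, pairwise sum=c, product=-d.
b=9, c=-2, d=-2
r1+r2+r3 = -9
r1r2+r1r3+r2r3 = -2
r1r2r3 = 2


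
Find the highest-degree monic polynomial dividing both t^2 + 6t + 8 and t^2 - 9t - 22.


Factor each:
  t^2 + 6t + 8 = (t + 2)(t + 4)
  t^2 - 9t - 22 = (t + 2)(t - 11)
Common monic factor: t + 2


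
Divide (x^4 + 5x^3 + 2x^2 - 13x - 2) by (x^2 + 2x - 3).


(x^4 + 5x^3 + 2x^2 - 13x - 2) / (x^2 + 2x - 3)
Step 1: x^2 * (x^2 + 2x - 3) = x^4 + 2x^3 - 3x^2; subtract.
Step 2: 3x * (x^2 + 2x - 3) = 3x^3 + 6x^2 - 9x; subtract.
Step 3: -1 * (x^2 + 2x - 3) = -x^2 - 2x + 3; subtract.
Quotient: x^2 + 3x - 1, Remainder: -2x - 5


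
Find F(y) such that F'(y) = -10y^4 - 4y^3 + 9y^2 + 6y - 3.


Reverse power rule on each term:
  ∫ -10y^4 dy = -2y^5
  ∫ -4y^3 dy = -y^4
  ∫ 9y^2 dy = 3y^3
  ∫ 6y dy = 3y^2
  ∫ -3 dy = -3y
F(y) = -2y^5 - y^4 + 3y^3 + 3y^2 - 3y + C


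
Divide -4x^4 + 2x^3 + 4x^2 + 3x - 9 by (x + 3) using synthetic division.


Synthetic division with c = -3. Coefficients: -4, 2, 4, 3, -9
Bring down -4.
  -4 * -3 = 12; 12 + 2 = 14
  14 * -3 = -42; -42 + 4 = -38
  -38 * -3 = 114; 114 + 3 = 117
  117 * -3 = -351; -351 - 9 = -360
Quotient: -4x^3 + 14x^2 - 38x + 117, Remainder: -360


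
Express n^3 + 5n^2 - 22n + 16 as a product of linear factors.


Try integer roots (divisors of 16). n=2: p(2)=0.
Divide out (n - 2): quotient is n^2 + 7n - 8.
Factor the quadratic: (n + 8)(n - 1)
Result: (n - 2)(n + 8)(n - 1)


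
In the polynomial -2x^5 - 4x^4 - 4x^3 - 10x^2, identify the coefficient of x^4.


Read off the coefficient of x^4: -4


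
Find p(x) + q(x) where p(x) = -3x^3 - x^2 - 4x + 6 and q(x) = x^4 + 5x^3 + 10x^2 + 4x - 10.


Align terms by degree and add:
  -3x^3 - x^2 - 4x + 6
+ x^4 + 5x^3 + 10x^2 + 4x - 10
= x^4 + 2x^3 + 9x^2 - 4


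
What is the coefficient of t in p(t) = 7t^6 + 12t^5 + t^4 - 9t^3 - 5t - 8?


Read off the coefficient of t: -5


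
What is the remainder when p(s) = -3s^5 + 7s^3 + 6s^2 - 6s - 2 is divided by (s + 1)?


By the Remainder Theorem, the remainder equals p(-1):
  -3*(-1)^5 = 3
  0*(-1)^4 = 0
  7*(-1)^3 = -7
  6*(-1)^2 = 6
  -6*(-1)^1 = 6
  constant: -2
Sum: 3 + 0 - 7 + 6 + 6 - 2 = 6


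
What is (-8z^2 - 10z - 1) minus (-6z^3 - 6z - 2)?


Distribute the minus sign:
  (-8z^2 - 10z - 1)
- (-6z^3 - 6z - 2)
Negate second polynomial: 6z^3 + 6z + 2
Add: 6z^3 - 8z^2 - 4z + 1


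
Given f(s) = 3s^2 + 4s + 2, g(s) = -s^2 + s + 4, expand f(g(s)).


Substitute g(s) into f:
f(g(s)) = 3*(-s^2 + s + 4)^2 + 4*(-s^2 + s + 4) + 2
(-s^2 + s + 4)^2 = s^4 - 2s^3 - 7s^2 + 8s + 16
Expand and combine: 3s^4 - 6s^3 - 25s^2 + 28s + 66


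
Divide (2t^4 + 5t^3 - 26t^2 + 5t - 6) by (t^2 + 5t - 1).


(2t^4 + 5t^3 - 26t^2 + 5t - 6) / (t^2 + 5t - 1)
Step 1: 2t^2 * (t^2 + 5t - 1) = 2t^4 + 10t^3 - 2t^2; subtract.
Step 2: -5t * (t^2 + 5t - 1) = -5t^3 - 25t^2 + 5t; subtract.
Step 3: 1 * (t^2 + 5t - 1) = t^2 + 5t - 1; subtract.
Quotient: 2t^2 - 5t + 1, Remainder: -5t - 5


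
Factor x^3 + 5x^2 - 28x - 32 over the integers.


Try integer roots (divisors of -32). x=-1: p(-1)=0.
Divide out (x + 1): quotient is x^2 + 4x - 32.
Factor the quadratic: (x + 8)(x - 4)
Result: (x + 1)(x + 8)(x - 4)


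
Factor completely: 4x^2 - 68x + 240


Roots satisfy r1 + r2 = -b/a = 17 and r1*r2 = c/a = 60.
So r1 = 12, r2 = 5.
4x^2 - 68x + 240 = 4(x - r1)(x - r2) = 4(x - 12)(x - 5)


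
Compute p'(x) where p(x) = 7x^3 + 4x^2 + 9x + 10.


Apply the power rule term by term:
  d/dx(7x^3) = 21x^2
  d/dx(4x^2) = 8x
  d/dx(9x) = 9
  d/dx(10) = 0
p'(x) = 21x^2 + 8x + 9


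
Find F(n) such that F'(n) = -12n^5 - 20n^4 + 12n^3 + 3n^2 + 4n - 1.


Reverse power rule on each term:
  ∫ -12n^5 dn = -2n^6
  ∫ -20n^4 dn = -4n^5
  ∫ 12n^3 dn = 3n^4
  ∫ 3n^2 dn = n^3
  ∫ 4n dn = 2n^2
  ∫ -1 dn = -n
F(n) = -2n^6 - 4n^5 + 3n^4 + n^3 + 2n^2 - n + C


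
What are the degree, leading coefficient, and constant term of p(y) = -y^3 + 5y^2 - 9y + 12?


Highest power of y is 3, with coefficient -1. Constant term is 12.
Degree = 3, leading coefficient = -1, constant term = 12


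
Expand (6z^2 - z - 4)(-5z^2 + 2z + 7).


Distribute each term of the first polynomial:
  (6z^2)(-5z^2 + 2z + 7) = -30z^4 + 12z^3 + 42z^2
  (-z)(-5z^2 + 2z + 7) = 5z^3 - 2z^2 - 7z
  (-4)(-5z^2 + 2z + 7) = 20z^2 - 8z - 28
Sum: -30z^4 + 17z^3 + 60z^2 - 15z - 28


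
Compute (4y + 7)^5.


Expand (4y + 7)^5 by repeated multiplication:
  (4y + 7)^2 = 16y^2 + 56y + 49
  (4y + 7)^3 = 64y^3 + 336y^2 + 588y + 343
  (4y + 7)^4 = 256y^4 + 1792y^3 + 4704y^2 + 5488y + 2401
= 1024y^5 + 8960y^4 + 31360y^3 + 54880y^2 + 48020y + 16807


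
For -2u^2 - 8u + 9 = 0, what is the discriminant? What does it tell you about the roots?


D = b^2 - 4ac = (-8)^2 - 4(-2)(9) = 64 + 72 = 136
Since D > 0: two distinct irrational roots


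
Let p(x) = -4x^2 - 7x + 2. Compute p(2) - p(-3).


p(2) = -28
p(-3) = -13
p(2) - p(-3) = -28 + 13 = -15


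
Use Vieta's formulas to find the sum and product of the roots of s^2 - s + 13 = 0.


For as^2+bs+c=0: sum = -b/a, product = c/a.
a=1, b=-1, c=13
Sum = -(-1)/1 = 1
Product = (13)/1 = 13


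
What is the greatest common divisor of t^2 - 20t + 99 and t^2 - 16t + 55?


Factor each:
  t^2 - 20t + 99 = (t - 11)(t - 9)
  t^2 - 16t + 55 = (t - 11)(t - 5)
Common monic factor: t - 11


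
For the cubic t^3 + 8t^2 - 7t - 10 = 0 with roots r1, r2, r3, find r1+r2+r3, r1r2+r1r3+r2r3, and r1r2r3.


Monic cubic t^3+bt^2+ct+d=0: sum=-b, pairwise sum=c, product=-d.
b=8, c=-7, d=-10
r1+r2+r3 = -8
r1r2+r1r3+r2r3 = -7
r1r2r3 = 10


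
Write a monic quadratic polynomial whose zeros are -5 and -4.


p(x) = (x + 5)(x + 4)
Expand: x^2 + 9x + 20


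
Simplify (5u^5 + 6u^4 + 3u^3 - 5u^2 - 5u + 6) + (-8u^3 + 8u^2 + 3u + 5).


Align terms by degree and add:
  5u^5 + 6u^4 + 3u^3 - 5u^2 - 5u + 6
  -8u^3 + 8u^2 + 3u + 5
= 5u^5 + 6u^4 - 5u^3 + 3u^2 - 2u + 11


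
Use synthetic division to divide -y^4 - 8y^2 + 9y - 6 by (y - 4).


Synthetic division with c = 4. Coefficients: -1, 0, -8, 9, -6
Bring down -1.
  -1 * 4 = -4; -4 + 0 = -4
  -4 * 4 = -16; -16 - 8 = -24
  -24 * 4 = -96; -96 + 9 = -87
  -87 * 4 = -348; -348 - 6 = -354
Quotient: -y^3 - 4y^2 - 24y - 87, Remainder: -354


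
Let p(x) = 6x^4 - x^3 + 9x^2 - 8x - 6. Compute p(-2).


Using direct substitution:
  6 * (-2)^4 = 96
  -1 * (-2)^3 = 8
  9 * (-2)^2 = 36
  -8 * (-2)^1 = 16
  constant: -6
Sum = 96 + 8 + 36 + 16 - 6 = 150


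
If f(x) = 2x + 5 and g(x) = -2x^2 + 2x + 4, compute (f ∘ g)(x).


Substitute g(x) into f:
f(g(x)) = 2*(-2x^2 + 2x + 4) + 5
Expand and combine: -4x^2 + 4x + 13


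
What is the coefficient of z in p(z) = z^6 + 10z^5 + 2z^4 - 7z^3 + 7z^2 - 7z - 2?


Read off the coefficient of z: -7


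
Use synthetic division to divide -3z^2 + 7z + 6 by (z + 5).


Synthetic division with c = -5. Coefficients: -3, 7, 6
Bring down -3.
  -3 * -5 = 15; 15 + 7 = 22
  22 * -5 = -110; -110 + 6 = -104
Quotient: -3z + 22, Remainder: -104


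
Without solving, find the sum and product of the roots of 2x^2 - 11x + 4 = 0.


For ax^2+bx+c=0: sum = -b/a, product = c/a.
a=2, b=-11, c=4
Sum = -(-11)/2 = 11/2
Product = (4)/2 = 2


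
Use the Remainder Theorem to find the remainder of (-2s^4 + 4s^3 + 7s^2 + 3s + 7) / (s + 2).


By the Remainder Theorem, the remainder equals p(-2):
  -2*(-2)^4 = -32
  4*(-2)^3 = -32
  7*(-2)^2 = 28
  3*(-2)^1 = -6
  constant: 7
Sum: -32 - 32 + 28 - 6 + 7 = -35


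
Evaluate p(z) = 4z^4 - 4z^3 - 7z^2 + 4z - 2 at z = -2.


Using direct substitution:
  4 * (-2)^4 = 64
  -4 * (-2)^3 = 32
  -7 * (-2)^2 = -28
  4 * (-2)^1 = -8
  constant: -2
Sum = 64 + 32 - 28 - 8 - 2 = 58


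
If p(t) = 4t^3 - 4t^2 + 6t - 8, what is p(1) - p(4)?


p(1) = -2
p(4) = 208
p(1) - p(4) = -2 - 208 = -210


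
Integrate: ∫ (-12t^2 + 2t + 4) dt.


Reverse power rule on each term:
  ∫ -12t^2 dt = -4t^3
  ∫ 2t dt = t^2
  ∫ 4 dt = 4t
F(t) = -4t^3 + t^2 + 4t + C


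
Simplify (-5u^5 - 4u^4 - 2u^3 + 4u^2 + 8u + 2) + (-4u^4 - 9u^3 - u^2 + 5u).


Align terms by degree and add:
  -5u^5 - 4u^4 - 2u^3 + 4u^2 + 8u + 2
  -4u^4 - 9u^3 - u^2 + 5u
= -5u^5 - 8u^4 - 11u^3 + 3u^2 + 13u + 2


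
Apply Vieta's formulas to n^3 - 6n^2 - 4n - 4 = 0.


Monic cubic n^3+bn^2+cn+d=0: sum=-b, pairwise sum=c, product=-d.
b=-6, c=-4, d=-4
r1+r2+r3 = 6
r1r2+r1r3+r2r3 = -4
r1r2r3 = 4


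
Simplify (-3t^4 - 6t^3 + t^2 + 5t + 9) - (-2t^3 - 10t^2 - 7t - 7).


Distribute the minus sign:
  (-3t^4 - 6t^3 + t^2 + 5t + 9)
- (-2t^3 - 10t^2 - 7t - 7)
Negate second polynomial: 2t^3 + 10t^2 + 7t + 7
Add: -3t^4 - 4t^3 + 11t^2 + 12t + 16


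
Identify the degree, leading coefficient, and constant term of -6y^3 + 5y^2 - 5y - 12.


Highest power of y is 3, with coefficient -6. Constant term is -12.
Degree = 3, leading coefficient = -6, constant term = -12


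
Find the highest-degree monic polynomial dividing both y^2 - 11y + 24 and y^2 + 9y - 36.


Factor each:
  y^2 - 11y + 24 = (y - 3)(y - 8)
  y^2 + 9y - 36 = (y - 3)(y + 12)
Common monic factor: y - 3


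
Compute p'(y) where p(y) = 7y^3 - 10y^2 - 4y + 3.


Apply the power rule term by term:
  d/dy(7y^3) = 21y^2
  d/dy(-10y^2) = -20y
  d/dy(-4y) = -4
  d/dy(3) = 0
p'(y) = 21y^2 - 20y - 4


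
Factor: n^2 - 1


Roots satisfy r1 + r2 = -b/a = 0 and r1*r2 = c/a = -1.
So r1 = 1, r2 = -1.
n^2 - 1 = (n - r1)(n - r2) = (n - 1)(n + 1)


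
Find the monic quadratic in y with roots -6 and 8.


p(y) = (y + 6)(y - 8)
Expand: y^2 - 2y - 48


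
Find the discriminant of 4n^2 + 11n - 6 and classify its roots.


D = b^2 - 4ac = (11)^2 - 4(4)(-6) = 121 + 96 = 217
Since D > 0: two distinct irrational roots


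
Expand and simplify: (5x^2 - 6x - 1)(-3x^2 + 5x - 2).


Distribute each term of the first polynomial:
  (5x^2)(-3x^2 + 5x - 2) = -15x^4 + 25x^3 - 10x^2
  (-6x)(-3x^2 + 5x - 2) = 18x^3 - 30x^2 + 12x
  (-1)(-3x^2 + 5x - 2) = 3x^2 - 5x + 2
Sum: -15x^4 + 43x^3 - 37x^2 + 7x + 2


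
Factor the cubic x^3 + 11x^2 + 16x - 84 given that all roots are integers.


Try integer roots (divisors of -84). x=2: p(2)=0.
Divide out (x - 2): quotient is x^2 + 13x + 42.
Factor the quadratic: (x + 7)(x + 6)
Result: (x - 2)(x + 7)(x + 6)


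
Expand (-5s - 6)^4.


Expand (-5s - 6)^4 by repeated multiplication:
  (-5s - 6)^2 = 25s^2 + 60s + 36
  (-5s - 6)^3 = -125s^3 - 450s^2 - 540s - 216
= 625s^4 + 3000s^3 + 5400s^2 + 4320s + 1296


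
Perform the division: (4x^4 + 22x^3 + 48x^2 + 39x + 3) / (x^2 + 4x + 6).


(4x^4 + 22x^3 + 48x^2 + 39x + 3) / (x^2 + 4x + 6)
Step 1: 4x^2 * (x^2 + 4x + 6) = 4x^4 + 16x^3 + 24x^2; subtract.
Step 2: 6x * (x^2 + 4x + 6) = 6x^3 + 24x^2 + 36x; subtract.
Step 3: 0 * (x^2 + 4x + 6) = 0; subtract.
Quotient: 4x^2 + 6x, Remainder: 3x + 3


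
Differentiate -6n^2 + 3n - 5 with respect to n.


Apply the power rule term by term:
  d/dn(-6n^2) = -12n
  d/dn(3n) = 3
  d/dn(-5) = 0
p'(n) = -12n + 3


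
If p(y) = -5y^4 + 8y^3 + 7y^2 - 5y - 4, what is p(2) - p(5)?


p(2) = -2
p(5) = -1979
p(2) - p(5) = -2 + 1979 = 1977


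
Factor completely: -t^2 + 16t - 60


Roots satisfy r1 + r2 = -b/a = 16 and r1*r2 = c/a = 60.
So r1 = 6, r2 = 10.
-t^2 + 16t - 60 = -(t - r1)(t - r2) = -(t - 6)(t - 10)


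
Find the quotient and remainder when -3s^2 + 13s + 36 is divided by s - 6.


(-3s^2 + 13s + 36) / (s - 6)
Step 1: -3s * (s - 6) = -3s^2 + 18s; subtract.
Step 2: -5 * (s - 6) = -5s + 30; subtract.
Quotient: -3s - 5, Remainder: 6


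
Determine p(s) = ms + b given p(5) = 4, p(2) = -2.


p(s) = ms + b. Using p(5)=4, p(2)=-2:
m = (4 + 2)/(5 - 2) = 6/3 = 2
b = 4 - m*(5) = 4 - 10 = -6
p(s) = 2s - 6


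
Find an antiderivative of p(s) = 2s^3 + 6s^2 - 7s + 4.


Reverse power rule on each term:
  ∫ 2s^3 ds = (1/2)s^4
  ∫ 6s^2 ds = 2s^3
  ∫ -7s ds = -(7/2)s^2
  ∫ 4 ds = 4s
F(s) = (1/2)s^4 + 2s^3 - (7/2)s^2 + 4s + C


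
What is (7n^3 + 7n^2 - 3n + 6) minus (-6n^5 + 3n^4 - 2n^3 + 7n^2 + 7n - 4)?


Distribute the minus sign:
  (7n^3 + 7n^2 - 3n + 6)
- (-6n^5 + 3n^4 - 2n^3 + 7n^2 + 7n - 4)
Negate second polynomial: 6n^5 - 3n^4 + 2n^3 - 7n^2 - 7n + 4
Add: 6n^5 - 3n^4 + 9n^3 - 10n + 10


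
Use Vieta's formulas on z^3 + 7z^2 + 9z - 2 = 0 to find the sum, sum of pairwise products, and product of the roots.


Monic cubic z^3+bz^2+cz+d=0: sum=-b, pairwise sum=c, product=-d.
b=7, c=9, d=-2
r1+r2+r3 = -7
r1r2+r1r3+r2r3 = 9
r1r2r3 = 2


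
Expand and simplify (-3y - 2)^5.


Expand (-3y - 2)^5 by repeated multiplication:
  (-3y - 2)^2 = 9y^2 + 12y + 4
  (-3y - 2)^3 = -27y^3 - 54y^2 - 36y - 8
  (-3y - 2)^4 = 81y^4 + 216y^3 + 216y^2 + 96y + 16
= -243y^5 - 810y^4 - 1080y^3 - 720y^2 - 240y - 32


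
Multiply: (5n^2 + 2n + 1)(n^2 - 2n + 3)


Distribute each term of the first polynomial:
  (5n^2)(n^2 - 2n + 3) = 5n^4 - 10n^3 + 15n^2
  (2n)(n^2 - 2n + 3) = 2n^3 - 4n^2 + 6n
  (1)(n^2 - 2n + 3) = n^2 - 2n + 3
Sum: 5n^4 - 8n^3 + 12n^2 + 4n + 3


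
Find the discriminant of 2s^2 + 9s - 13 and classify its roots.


D = b^2 - 4ac = (9)^2 - 4(2)(-13) = 81 + 104 = 185
Since D > 0: two distinct irrational roots


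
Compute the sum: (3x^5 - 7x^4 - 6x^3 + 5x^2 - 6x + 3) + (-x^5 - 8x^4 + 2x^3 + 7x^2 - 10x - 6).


Align terms by degree and add:
  3x^5 - 7x^4 - 6x^3 + 5x^2 - 6x + 3
  -x^5 - 8x^4 + 2x^3 + 7x^2 - 10x - 6
= 2x^5 - 15x^4 - 4x^3 + 12x^2 - 16x - 3


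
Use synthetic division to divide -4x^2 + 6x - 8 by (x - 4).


Synthetic division with c = 4. Coefficients: -4, 6, -8
Bring down -4.
  -4 * 4 = -16; -16 + 6 = -10
  -10 * 4 = -40; -40 - 8 = -48
Quotient: -4x - 10, Remainder: -48


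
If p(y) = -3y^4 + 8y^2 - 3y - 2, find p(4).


Using direct substitution:
  -3 * (4)^4 = -768
  0 * (4)^3 = 0
  8 * (4)^2 = 128
  -3 * (4)^1 = -12
  constant: -2
Sum = -768 + 0 + 128 - 12 - 2 = -654


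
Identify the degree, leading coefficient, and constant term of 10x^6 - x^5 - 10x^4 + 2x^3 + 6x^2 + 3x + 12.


Highest power of x is 6, with coefficient 10. Constant term is 12.
Degree = 6, leading coefficient = 10, constant term = 12


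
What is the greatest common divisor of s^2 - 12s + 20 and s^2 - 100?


Factor each:
  s^2 - 12s + 20 = (s - 10)(s - 2)
  s^2 - 100 = (s - 10)(s + 10)
Common monic factor: s - 10


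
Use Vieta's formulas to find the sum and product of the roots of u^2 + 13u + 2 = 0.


For au^2+bu+c=0: sum = -b/a, product = c/a.
a=1, b=13, c=2
Sum = -(13)/1 = -13
Product = (2)/1 = 2


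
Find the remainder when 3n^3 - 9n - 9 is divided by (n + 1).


By the Remainder Theorem, the remainder equals p(-1):
  3*(-1)^3 = -3
  0*(-1)^2 = 0
  -9*(-1)^1 = 9
  constant: -9
Sum: -3 + 0 + 9 - 9 = -3


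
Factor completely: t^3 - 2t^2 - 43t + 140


Try integer roots (divisors of 140). t=5: p(5)=0.
Divide out (t - 5): quotient is t^2 + 3t - 28.
Factor the quadratic: (t - 4)(t + 7)
Result: (t - 5)(t - 4)(t + 7)


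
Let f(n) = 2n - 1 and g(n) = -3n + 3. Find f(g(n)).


Substitute g(n) into f:
f(g(n)) = 2*(-3n + 3) + (-1)
Expand and combine: -6n + 5


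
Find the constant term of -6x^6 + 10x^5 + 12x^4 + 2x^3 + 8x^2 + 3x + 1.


Read off the constant term: 1


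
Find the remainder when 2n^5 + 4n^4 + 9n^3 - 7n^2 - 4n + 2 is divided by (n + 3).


By the Remainder Theorem, the remainder equals p(-3):
  2*(-3)^5 = -486
  4*(-3)^4 = 324
  9*(-3)^3 = -243
  -7*(-3)^2 = -63
  -4*(-3)^1 = 12
  constant: 2
Sum: -486 + 324 - 243 - 63 + 12 + 2 = -454


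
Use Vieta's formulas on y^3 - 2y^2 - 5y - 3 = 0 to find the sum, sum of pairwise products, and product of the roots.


Monic cubic y^3+by^2+cy+d=0: sum=-b, pairwise sum=c, product=-d.
b=-2, c=-5, d=-3
r1+r2+r3 = 2
r1r2+r1r3+r2r3 = -5
r1r2r3 = 3


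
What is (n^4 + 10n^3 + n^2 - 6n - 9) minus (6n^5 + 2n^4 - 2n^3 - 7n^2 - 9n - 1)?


Distribute the minus sign:
  (n^4 + 10n^3 + n^2 - 6n - 9)
- (6n^5 + 2n^4 - 2n^3 - 7n^2 - 9n - 1)
Negate second polynomial: -6n^5 - 2n^4 + 2n^3 + 7n^2 + 9n + 1
Add: -6n^5 - n^4 + 12n^3 + 8n^2 + 3n - 8


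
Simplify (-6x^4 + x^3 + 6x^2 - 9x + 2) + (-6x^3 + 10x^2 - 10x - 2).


Align terms by degree and add:
  -6x^4 + x^3 + 6x^2 - 9x + 2
  -6x^3 + 10x^2 - 10x - 2
= -6x^4 - 5x^3 + 16x^2 - 19x


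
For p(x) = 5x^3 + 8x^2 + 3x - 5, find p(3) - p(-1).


p(3) = 211
p(-1) = -5
p(3) - p(-1) = 211 + 5 = 216


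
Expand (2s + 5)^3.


Expand (2s + 5)^3 by repeated multiplication:
  (2s + 5)^2 = 4s^2 + 20s + 25
= 8s^3 + 60s^2 + 150s + 125


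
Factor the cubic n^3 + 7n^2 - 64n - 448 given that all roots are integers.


Try integer roots (divisors of -448). n=-7: p(-7)=0.
Divide out (n + 7): quotient is n^2 - 64.
Factor the quadratic: (n + 8)(n - 8)
Result: (n + 7)(n + 8)(n - 8)


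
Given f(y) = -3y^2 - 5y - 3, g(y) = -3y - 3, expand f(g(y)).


Substitute g(y) into f:
f(g(y)) = -3*(-3y - 3)^2 + (-5)*(-3y - 3) + (-3)
(-3y - 3)^2 = 9y^2 + 18y + 9
Expand and combine: -27y^2 - 39y - 15


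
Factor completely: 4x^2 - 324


Roots satisfy r1 + r2 = -b/a = 0 and r1*r2 = c/a = -81.
So r1 = 9, r2 = -9.
4x^2 - 324 = 4(x - r1)(x - r2) = 4(x - 9)(x + 9)


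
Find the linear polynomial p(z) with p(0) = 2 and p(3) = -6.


p(z) = mz + b. Using p(0)=2, p(3)=-6:
m = (2 + 6)/(0 - 3) = 8/-3 = -8/3
b = 2 - m*(0) = 2 = 2
p(z) = -(8/3)z + 2


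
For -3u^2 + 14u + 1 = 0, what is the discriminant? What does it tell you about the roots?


D = b^2 - 4ac = (14)^2 - 4(-3)(1) = 196 + 12 = 208
Since D > 0: two distinct irrational roots


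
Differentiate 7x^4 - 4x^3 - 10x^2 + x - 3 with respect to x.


Apply the power rule term by term:
  d/dx(7x^4) = 28x^3
  d/dx(-4x^3) = -12x^2
  d/dx(-10x^2) = -20x
  d/dx(x) = 1
  d/dx(-3) = 0
p'(x) = 28x^3 - 12x^2 - 20x + 1


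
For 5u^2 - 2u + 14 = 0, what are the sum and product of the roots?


For au^2+bu+c=0: sum = -b/a, product = c/a.
a=5, b=-2, c=14
Sum = -(-2)/5 = 2/5
Product = (14)/5 = 14/5


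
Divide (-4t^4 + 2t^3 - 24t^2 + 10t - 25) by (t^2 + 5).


(-4t^4 + 2t^3 - 24t^2 + 10t - 25) / (t^2 + 5)
Step 1: -4t^2 * (t^2 + 5) = -4t^4 - 20t^2; subtract.
Step 2: 2t * (t^2 + 5) = 2t^3 + 10t; subtract.
Step 3: -4 * (t^2 + 5) = -4t^2 - 20; subtract.
Quotient: -4t^2 + 2t - 4, Remainder: -5


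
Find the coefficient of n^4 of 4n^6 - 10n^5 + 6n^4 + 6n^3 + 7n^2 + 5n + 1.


Read off the coefficient of n^4: 6


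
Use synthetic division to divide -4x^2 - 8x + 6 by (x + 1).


Synthetic division with c = -1. Coefficients: -4, -8, 6
Bring down -4.
  -4 * -1 = 4; 4 - 8 = -4
  -4 * -1 = 4; 4 + 6 = 10
Quotient: -4x - 4, Remainder: 10


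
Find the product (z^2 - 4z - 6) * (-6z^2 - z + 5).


Distribute each term of the first polynomial:
  (z^2)(-6z^2 - z + 5) = -6z^4 - z^3 + 5z^2
  (-4z)(-6z^2 - z + 5) = 24z^3 + 4z^2 - 20z
  (-6)(-6z^2 - z + 5) = 36z^2 + 6z - 30
Sum: -6z^4 + 23z^3 + 45z^2 - 14z - 30


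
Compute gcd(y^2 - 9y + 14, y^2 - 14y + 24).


Factor each:
  y^2 - 9y + 14 = (y - 2)(y - 7)
  y^2 - 14y + 24 = (y - 2)(y - 12)
Common monic factor: y - 2


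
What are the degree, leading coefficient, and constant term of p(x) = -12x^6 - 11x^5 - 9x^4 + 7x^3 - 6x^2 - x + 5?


Highest power of x is 6, with coefficient -12. Constant term is 5.
Degree = 6, leading coefficient = -12, constant term = 5


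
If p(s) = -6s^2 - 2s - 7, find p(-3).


Using direct substitution:
  -6 * (-3)^2 = -54
  -2 * (-3)^1 = 6
  constant: -7
Sum = -54 + 6 - 7 = -55


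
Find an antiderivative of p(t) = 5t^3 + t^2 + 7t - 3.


Reverse power rule on each term:
  ∫ 5t^3 dt = (5/4)t^4
  ∫ t^2 dt = (1/3)t^3
  ∫ 7t dt = (7/2)t^2
  ∫ -3 dt = -3t
F(t) = (5/4)t^4 + (1/3)t^3 + (7/2)t^2 - 3t + C


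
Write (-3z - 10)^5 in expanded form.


Expand (-3z - 10)^5 by repeated multiplication:
  (-3z - 10)^2 = 9z^2 + 60z + 100
  (-3z - 10)^3 = -27z^3 - 270z^2 - 900z - 1000
  (-3z - 10)^4 = 81z^4 + 1080z^3 + 5400z^2 + 12000z + 10000
= -243z^5 - 4050z^4 - 27000z^3 - 90000z^2 - 150000z - 100000


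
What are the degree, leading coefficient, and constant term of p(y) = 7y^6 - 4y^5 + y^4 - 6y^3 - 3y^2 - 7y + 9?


Highest power of y is 6, with coefficient 7. Constant term is 9.
Degree = 6, leading coefficient = 7, constant term = 9


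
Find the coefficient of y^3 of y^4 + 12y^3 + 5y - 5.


Read off the coefficient of y^3: 12


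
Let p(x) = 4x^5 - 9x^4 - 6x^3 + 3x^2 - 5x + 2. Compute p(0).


Using direct substitution:
  4 * (0)^5 = 0
  -9 * (0)^4 = 0
  -6 * (0)^3 = 0
  3 * (0)^2 = 0
  -5 * (0)^1 = 0
  constant: 2
Sum = 0 + 0 + 0 + 0 + 0 + 2 = 2


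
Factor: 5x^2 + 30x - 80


Roots satisfy r1 + r2 = -b/a = -6 and r1*r2 = c/a = -16.
So r1 = 2, r2 = -8.
5x^2 + 30x - 80 = 5(x - r1)(x - r2) = 5(x - 2)(x + 8)


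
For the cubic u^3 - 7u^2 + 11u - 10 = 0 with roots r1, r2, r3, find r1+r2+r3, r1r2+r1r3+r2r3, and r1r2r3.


Monic cubic u^3+bu^2+cu+d=0: sum=-b, pairwise sum=c, product=-d.
b=-7, c=11, d=-10
r1+r2+r3 = 7
r1r2+r1r3+r2r3 = 11
r1r2r3 = 10


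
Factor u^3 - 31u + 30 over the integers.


Try integer roots (divisors of 30). u=5: p(5)=0.
Divide out (u - 5): quotient is u^2 + 5u - 6.
Factor the quadratic: (u - 1)(u + 6)
Result: (u - 5)(u - 1)(u + 6)


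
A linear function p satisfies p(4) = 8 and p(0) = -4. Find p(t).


p(t) = mt + b. Using p(4)=8, p(0)=-4:
m = (8 + 4)/(4) = 12/4 = 3
b = 8 - m*(4) = 8 - 12 = -4
p(t) = 3t - 4


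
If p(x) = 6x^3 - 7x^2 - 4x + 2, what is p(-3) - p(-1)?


p(-3) = -211
p(-1) = -7
p(-3) - p(-1) = -211 + 7 = -204


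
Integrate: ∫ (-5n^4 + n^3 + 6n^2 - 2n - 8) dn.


Reverse power rule on each term:
  ∫ -5n^4 dn = -n^5
  ∫ n^3 dn = (1/4)n^4
  ∫ 6n^2 dn = 2n^3
  ∫ -2n dn = -n^2
  ∫ -8 dn = -8n
F(n) = -n^5 + (1/4)n^4 + 2n^3 - n^2 - 8n + C


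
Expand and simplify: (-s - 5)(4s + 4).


Distribute each term of the first polynomial:
  (-s)(4s + 4) = -4s^2 - 4s
  (-5)(4s + 4) = -20s - 20
Sum: -4s^2 - 24s - 20


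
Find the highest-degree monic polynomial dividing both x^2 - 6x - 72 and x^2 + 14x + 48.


Factor each:
  x^2 - 6x - 72 = (x + 6)(x - 12)
  x^2 + 14x + 48 = (x + 6)(x + 8)
Common monic factor: x + 6


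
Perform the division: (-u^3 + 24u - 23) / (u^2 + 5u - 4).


(-u^3 + 24u - 23) / (u^2 + 5u - 4)
Step 1: -u * (u^2 + 5u - 4) = -u^3 - 5u^2 + 4u; subtract.
Step 2: 5 * (u^2 + 5u - 4) = 5u^2 + 25u - 20; subtract.
Quotient: -u + 5, Remainder: -5u - 3


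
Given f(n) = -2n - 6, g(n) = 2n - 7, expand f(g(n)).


Substitute g(n) into f:
f(g(n)) = -2*(2n - 7) + (-6)
Expand and combine: -4n + 8


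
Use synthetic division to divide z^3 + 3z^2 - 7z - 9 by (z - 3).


Synthetic division with c = 3. Coefficients: 1, 3, -7, -9
Bring down 1.
  1 * 3 = 3; 3 + 3 = 6
  6 * 3 = 18; 18 - 7 = 11
  11 * 3 = 33; 33 - 9 = 24
Quotient: z^2 + 6z + 11, Remainder: 24


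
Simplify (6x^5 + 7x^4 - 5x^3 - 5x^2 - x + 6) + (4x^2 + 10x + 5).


Align terms by degree and add:
  6x^5 + 7x^4 - 5x^3 - 5x^2 - x + 6
+ 4x^2 + 10x + 5
= 6x^5 + 7x^4 - 5x^3 - x^2 + 9x + 11


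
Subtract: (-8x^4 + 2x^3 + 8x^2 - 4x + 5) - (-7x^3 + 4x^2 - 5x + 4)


Distribute the minus sign:
  (-8x^4 + 2x^3 + 8x^2 - 4x + 5)
- (-7x^3 + 4x^2 - 5x + 4)
Negate second polynomial: 7x^3 - 4x^2 + 5x - 4
Add: -8x^4 + 9x^3 + 4x^2 + x + 1


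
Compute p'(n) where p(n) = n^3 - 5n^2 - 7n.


Apply the power rule term by term:
  d/dn(n^3) = 3n^2
  d/dn(-5n^2) = -10n
  d/dn(-7n) = -7
p'(n) = 3n^2 - 10n - 7


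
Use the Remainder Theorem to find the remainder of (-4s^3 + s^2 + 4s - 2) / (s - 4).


By the Remainder Theorem, the remainder equals p(4):
  -4*(4)^3 = -256
  1*(4)^2 = 16
  4*(4)^1 = 16
  constant: -2
Sum: -256 + 16 + 16 - 2 = -226


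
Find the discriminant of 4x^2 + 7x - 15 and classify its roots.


D = b^2 - 4ac = (7)^2 - 4(4)(-15) = 49 + 240 = 289
Since D > 0: two distinct rational roots


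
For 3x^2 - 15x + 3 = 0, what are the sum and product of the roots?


For ax^2+bx+c=0: sum = -b/a, product = c/a.
a=3, b=-15, c=3
Sum = -(-15)/3 = 5
Product = (3)/3 = 1


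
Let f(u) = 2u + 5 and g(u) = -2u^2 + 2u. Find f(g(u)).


Substitute g(u) into f:
f(g(u)) = 2*(-2u^2 + 2u) + 5
Expand and combine: -4u^2 + 4u + 5


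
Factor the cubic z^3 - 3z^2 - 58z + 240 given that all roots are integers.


Try integer roots (divisors of 240). z=6: p(6)=0.
Divide out (z - 6): quotient is z^2 + 3z - 40.
Factor the quadratic: (z - 5)(z + 8)
Result: (z - 6)(z - 5)(z + 8)


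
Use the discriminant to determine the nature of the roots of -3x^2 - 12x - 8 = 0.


D = b^2 - 4ac = (-12)^2 - 4(-3)(-8) = 144 - 96 = 48
Since D > 0: two distinct irrational roots


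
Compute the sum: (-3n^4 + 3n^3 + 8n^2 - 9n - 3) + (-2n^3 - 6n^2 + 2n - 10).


Align terms by degree and add:
  -3n^4 + 3n^3 + 8n^2 - 9n - 3
  -2n^3 - 6n^2 + 2n - 10
= -3n^4 + n^3 + 2n^2 - 7n - 13


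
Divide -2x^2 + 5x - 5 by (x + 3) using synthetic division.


Synthetic division with c = -3. Coefficients: -2, 5, -5
Bring down -2.
  -2 * -3 = 6; 6 + 5 = 11
  11 * -3 = -33; -33 - 5 = -38
Quotient: -2x + 11, Remainder: -38


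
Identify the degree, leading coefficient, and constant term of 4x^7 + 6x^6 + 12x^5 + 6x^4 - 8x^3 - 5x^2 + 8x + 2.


Highest power of x is 7, with coefficient 4. Constant term is 2.
Degree = 7, leading coefficient = 4, constant term = 2


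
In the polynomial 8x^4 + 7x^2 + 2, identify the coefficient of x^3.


Read off the coefficient of x^3: 0


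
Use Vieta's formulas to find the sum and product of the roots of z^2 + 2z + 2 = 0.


For az^2+bz+c=0: sum = -b/a, product = c/a.
a=1, b=2, c=2
Sum = -(2)/1 = -2
Product = (2)/1 = 2
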